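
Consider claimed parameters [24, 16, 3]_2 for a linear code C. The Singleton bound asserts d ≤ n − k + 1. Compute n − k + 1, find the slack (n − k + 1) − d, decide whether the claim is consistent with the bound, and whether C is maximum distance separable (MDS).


Singleton RHS = n − k + 1 = 9, slack = 6, bound satisfied, not MDS.

Singleton bound: d ≤ n − k + 1.
Here n = 24, k = 16, so n − k + 1 = 9.
Given d = 3, check d ≤ 9: YES.
Slack = (n − k + 1) − d = 6.
The code is NOT MDS (slack = 6 > 0).
Description: the claimed parameters are [24, 16, 3]_2; such a code would be non-MDS.


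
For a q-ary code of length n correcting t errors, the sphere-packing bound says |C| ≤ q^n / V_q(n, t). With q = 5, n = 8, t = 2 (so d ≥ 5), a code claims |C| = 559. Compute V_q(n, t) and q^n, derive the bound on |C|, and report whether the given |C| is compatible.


V_q(n, t) = 481, q^n = 390625, Hamming bound = 812, |C| = 559 ≤ bound (satisfied).

Step 1: Compute V_q(n, t) = Σ_{j=0}^2 C(n, j) (q−1)^j.
  j = 0: C(8,0)·(4)^0 = 1·1 = 1.
  j = 1: C(8,1)·(4)^1 = 8·4 = 32.
  j = 2: C(8,2)·(4)^2 = 28·16 = 448.
  V_q(n, t) = 1 + 32 + 448 = 481.
Step 2: q^n = 5^8 = 390625.
Step 3: Hamming bound ⌊q^n / V_q(n,t)⌋ = ⌊390625/481⌋ = 812.
Step 4: Compare |C| = 559 to 812: satisfied.
The claimed |C| lies below the Hamming bound.


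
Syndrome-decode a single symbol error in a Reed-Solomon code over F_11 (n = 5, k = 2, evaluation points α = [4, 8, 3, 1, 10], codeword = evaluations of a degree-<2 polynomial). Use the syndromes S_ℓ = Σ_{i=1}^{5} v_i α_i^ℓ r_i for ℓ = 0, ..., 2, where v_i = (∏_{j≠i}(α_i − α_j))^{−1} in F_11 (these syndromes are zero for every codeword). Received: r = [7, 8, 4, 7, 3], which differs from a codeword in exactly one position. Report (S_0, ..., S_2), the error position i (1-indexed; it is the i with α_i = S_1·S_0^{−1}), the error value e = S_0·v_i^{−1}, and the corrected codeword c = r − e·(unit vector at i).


S = (5, 5, 5), error at position 4, error magnitude e = 9, c = [7, 8, 4, 9, 3].

Step 1: column multipliers v_i = (∏_{j≠i}(α_i − α_j))^{−1} mod 11.
  i = 1 (α = 4): (4−8)(4−3)(4−1)(4−10) = (−4)·1·3·(−6) = 72 ≡ 6, so v_1 = 6^{−1} = 2 (mod 11).
  i = 2 (α = 8): (8−4)(8−3)(8−1)(8−10) = 4·5·7·(−2) = −280 ≡ 6, so v_2 = 6^{−1} = 2 (mod 11).
  i = 3 (α = 3): (3−4)(3−8)(3−1)(3−10) = (−1)·(−5)·2·(−7) = −70 ≡ 7, so v_3 = 7^{−1} = 8 (mod 11).
  i = 4 (α = 1): (1−4)(1−8)(1−3)(1−10) = (−3)·(−7)·(−2)·(−9) = 378 ≡ 4, so v_4 = 4^{−1} = 3 (mod 11).
  i = 5 (α = 10): (10−4)(10−8)(10−3)(10−1) = 6·2·7·9 = 756 ≡ 8, so v_5 = 8^{−1} = 7 (mod 11).
  v = [2, 2, 8, 3, 7].
Step 2: syndromes of r = [7, 8, 4, 7, 3] (all sums mod 11).
  S_0 = Σ v_i r_i = 2·7 + 2·8 + 8·4 + 3·7 + 7·3 = 104 ≡ 5.
  S_1 = Σ v_i α_i r_i = 2·4·7 + 2·8·8 + 8·3·4 + 3·1·7 + 7·10·3 = 511 ≡ 5.
  α_i^2 mod 11 = [5, 9, 9, 1, 1].
  S_2 = Σ v_i α_i^2 r_i = 2·5·7 + 2·9·8 + 8·9·4 + 3·1·7 + 7·1·3 = 544 ≡ 5.
  S = (5, 5, 5) ≠ 0, so r is not a codeword (an error is present).
Step 3: locate the error. For a single error e at position i, S_ℓ = v_i·e·α_i^ℓ, so α_err = S_1/S_0.
  S_0^{−1} = 5^{−1} = 9 (mod 11), so α_err = 5·9 = 45 ≡ 1 = α_4. Error position i = 4.
  Consistency check: S_2/S_1 = 5·9 = 45 ≡ 1 = α_err ✓ (single-error assumption holds).
Step 4: error magnitude e = S_0/v_4 = S_0·∏_{j≠4}(α_4 − α_j) = 5·4 = 20 ≡ 9 (mod 11).
Step 5: correct position 4: c_4 = r_4 − e = 7 − 9 ≡ 9 (mod 11). Hence c = [7, 8, 4, 9, 3].
  Check: interpolating c through the α_i gives m(x) = 6 + 3·x (degree < 2) with m(α_i) = c_i for every i, so c is indeed a codeword.


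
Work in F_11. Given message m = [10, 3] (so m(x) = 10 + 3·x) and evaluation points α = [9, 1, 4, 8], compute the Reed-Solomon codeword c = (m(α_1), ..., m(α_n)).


c = [4, 2, 0, 1]

Message polynomial: m(x) = 10 + 3·x (mod 11).
For each evaluation point α_i, compute m(α_i) mod 11:
  α_1 = 9: Horner steps 3 → 4, so m(9) = 4.
  α_2 = 1: Horner steps 3 → 2, so m(1) = 2.
  α_3 = 4: Horner steps 3 → 0, so m(4) = 0.
  α_4 = 8: Horner steps 3 → 1, so m(8) = 1.
Codeword c = [4, 2, 0, 1] ∈ F_11^4.


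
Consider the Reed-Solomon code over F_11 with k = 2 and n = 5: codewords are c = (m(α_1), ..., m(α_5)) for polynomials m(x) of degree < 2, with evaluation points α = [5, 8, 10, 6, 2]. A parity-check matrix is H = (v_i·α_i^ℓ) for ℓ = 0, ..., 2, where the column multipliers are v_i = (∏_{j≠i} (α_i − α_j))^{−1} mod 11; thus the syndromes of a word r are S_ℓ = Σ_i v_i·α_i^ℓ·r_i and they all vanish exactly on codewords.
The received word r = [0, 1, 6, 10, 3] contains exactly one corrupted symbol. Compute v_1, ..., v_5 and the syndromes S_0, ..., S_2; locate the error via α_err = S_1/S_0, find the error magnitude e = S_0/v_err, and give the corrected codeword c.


S = (3, 2, 5), error at position 2, error magnitude e = 4, c = [0, 8, 6, 10, 3].

Step 1: column multipliers v_i = (∏_{j≠i}(α_i − α_j))^{−1} mod 11.
  i = 1 (α = 5): (5−8)(5−10)(5−6)(5−2) = (−3)·(−5)·(−1)·3 = −45 ≡ 10, so v_1 = 10^{−1} = 10 (mod 11).
  i = 2 (α = 8): (8−5)(8−10)(8−6)(8−2) = 3·(−2)·2·6 = −72 ≡ 5, so v_2 = 5^{−1} = 9 (mod 11).
  i = 3 (α = 10): (10−5)(10−8)(10−6)(10−2) = 5·2·4·8 = 320 ≡ 1, so v_3 = 1^{−1} = 1 (mod 11).
  i = 4 (α = 6): (6−5)(6−8)(6−10)(6−2) = 1·(−2)·(−4)·4 = 32 ≡ 10, so v_4 = 10^{−1} = 10 (mod 11).
  i = 5 (α = 2): (2−5)(2−8)(2−10)(2−6) = (−3)·(−6)·(−8)·(−4) = 576 ≡ 4, so v_5 = 4^{−1} = 3 (mod 11).
  v = [10, 9, 1, 10, 3].
Step 2: syndromes of r = [0, 1, 6, 10, 3] (all sums mod 11).
  S_0 = Σ v_i r_i = 10·0 + 9·1 + 1·6 + 10·10 + 3·3 = 124 ≡ 3.
  S_1 = Σ v_i α_i r_i = 10·5·0 + 9·8·1 + 1·10·6 + 10·6·10 + 3·2·3 = 750 ≡ 2.
  α_i^2 mod 11 = [3, 9, 1, 3, 4].
  S_2 = Σ v_i α_i^2 r_i = 10·3·0 + 9·9·1 + 1·1·6 + 10·3·10 + 3·4·3 = 423 ≡ 5.
  S = (3, 2, 5) ≠ 0, so r is not a codeword (an error is present).
Step 3: locate the error. For a single error e at position i, S_ℓ = v_i·e·α_i^ℓ, so α_err = S_1/S_0.
  S_0^{−1} = 3^{−1} = 4 (mod 11), so α_err = 2·4 = 8 ≡ 8 = α_2. Error position i = 2.
  Consistency check: S_2/S_1 = 5·6 = 30 ≡ 8 = α_err ✓ (single-error assumption holds).
Step 4: error magnitude e = S_0/v_2 = S_0·∏_{j≠2}(α_2 − α_j) = 3·5 = 15 ≡ 4 (mod 11).
Step 5: correct position 2: c_2 = r_2 − e = 1 − 4 ≡ 8 (mod 11). Hence c = [0, 8, 6, 10, 3].
  Check: interpolating c through the α_i gives m(x) = 5 + 10·x (degree < 2) with m(α_i) = c_i for every i, so c is indeed a codeword.


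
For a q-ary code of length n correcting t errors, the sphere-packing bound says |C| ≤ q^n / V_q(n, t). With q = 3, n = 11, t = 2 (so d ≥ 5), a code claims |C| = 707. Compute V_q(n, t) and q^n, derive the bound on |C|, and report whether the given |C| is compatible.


V_q(n, t) = 243, q^n = 177147, Hamming bound = 729, |C| = 707 ≤ bound (satisfied).

Step 1: Compute V_q(n, t) = Σ_{j=0}^2 C(n, j) (q−1)^j.
  j = 0: C(11,0)·(2)^0 = 1·1 = 1.
  j = 1: C(11,1)·(2)^1 = 11·2 = 22.
  j = 2: C(11,2)·(2)^2 = 55·4 = 220.
  V_q(n, t) = 1 + 22 + 220 = 243.
Step 2: q^n = 3^11 = 177147.
Step 3: Hamming bound ⌊q^n / V_q(n,t)⌋ = ⌊177147/243⌋ = 729.
Step 4: Compare |C| = 707 to 729: satisfied.
The claimed |C| lies below the Hamming bound.


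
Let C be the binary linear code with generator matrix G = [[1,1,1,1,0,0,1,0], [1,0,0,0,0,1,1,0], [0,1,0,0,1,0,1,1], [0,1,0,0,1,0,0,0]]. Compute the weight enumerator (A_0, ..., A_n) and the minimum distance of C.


Weight distribution: A_0 = 1, A_2 = 2, A_3 = 2, A_4 = 3, A_5 = 6, A_6 = 2. Minimum distance d = 2.

Enumerate all 2^4 = 16 messages m ∈ F_2^4.
For each, compute codeword c = mG in F_2^8, then tally its weight.
  m = 0000 → c = 00000000, weight = 0.
  m = 1000 → c = 11110010, weight = 5.
  m = 0100 → c = 10000110, weight = 3.
  m = 1100 → c = 01110100, weight = 4.
  m = 0010 → c = 01001011, weight = 4.
  m = 1010 → c = 10111001, weight = 5.
  m = 0110 → c = 11001101, weight = 5.
  m = 1110 → c = 00111111, weight = 6.
  m = 0001 → c = 01001000, weight = 2.
  m = 1001 → c = 10111010, weight = 5.
  m = 0101 → c = 11001110, weight = 5.
  m = 1101 → c = 00111100, weight = 4.
  m = 0011 → c = 00000011, weight = 2.
  m = 1011 → c = 11110001, weight = 5.
  m = 0111 → c = 10000101, weight = 3.
  m = 1111 → c = 01110111, weight = 6.
Tally weights:
  weight 0: 1 codewords.
  weight 2: 2 codewords.
  weight 3: 2 codewords.
  weight 4: 3 codewords.
  weight 5: 6 codewords.
  weight 6: 2 codewords.
Minimum distance d = smallest w > 0 with A_w > 0 = 2.
Sanity: Σ A_w = 16 = 2^4 = 16 ✓.


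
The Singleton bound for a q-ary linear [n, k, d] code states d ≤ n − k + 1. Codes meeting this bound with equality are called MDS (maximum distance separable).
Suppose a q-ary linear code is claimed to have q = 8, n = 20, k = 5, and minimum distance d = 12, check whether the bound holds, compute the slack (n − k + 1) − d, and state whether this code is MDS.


Singleton RHS = n − k + 1 = 16, slack = 4, bound satisfied, not MDS.

Singleton bound: d ≤ n − k + 1.
Here n = 20, k = 5, so n − k + 1 = 16.
Given d = 12, check d ≤ 16: YES.
Slack = (n − k + 1) − d = 4.
The code is NOT MDS (slack = 4 > 0).
Description: the claimed parameters are [20, 5, 12]_8; such a code would be non-MDS.


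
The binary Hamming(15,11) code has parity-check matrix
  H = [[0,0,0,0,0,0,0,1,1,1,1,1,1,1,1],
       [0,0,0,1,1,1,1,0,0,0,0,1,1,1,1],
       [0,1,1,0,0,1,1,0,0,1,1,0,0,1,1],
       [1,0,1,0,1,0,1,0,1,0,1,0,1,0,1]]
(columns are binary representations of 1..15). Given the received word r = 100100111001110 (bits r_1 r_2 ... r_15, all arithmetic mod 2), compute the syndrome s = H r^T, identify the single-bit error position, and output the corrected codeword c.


s = (1, 1, 0, 0)^T, error position = 12, corrected codeword c = 100100111000110

Compute s = H r^T mod 2 one row at a time:
  s_1 = 1 + 1 + 0 + 0 + 1 + 1 + 1 + 0 = 5 ≡ 1 (mod 2).
  s_2 = 1 + 0 + 0 + 1 + 1 + 1 + 1 + 0 = 5 ≡ 1 (mod 2).
  s_3 = 0 + 0 + 0 + 1 + 0 + 0 + 1 + 0 = 2 ≡ 0 (mod 2).
  s_4 = 1 + 0 + 0 + 1 + 1 + 0 + 1 + 0 = 4 ≡ 0 (mod 2).
s = (1, 1, 0, 0)^T — this equals column 12 of H (binary 1100), so error is at position 12.
Correct: flip bit 12 of r = 100100111001110 to get c = 100100111000110.


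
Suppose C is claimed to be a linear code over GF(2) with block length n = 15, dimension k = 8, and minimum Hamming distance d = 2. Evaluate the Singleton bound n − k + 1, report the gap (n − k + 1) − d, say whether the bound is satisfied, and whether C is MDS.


Singleton RHS = n − k + 1 = 8, slack = 6, bound satisfied, not MDS.

Singleton bound: d ≤ n − k + 1.
Here n = 15, k = 8, so n − k + 1 = 8.
Given d = 2, check d ≤ 8: YES.
Slack = (n − k + 1) − d = 6.
The code is NOT MDS (slack = 6 > 0).
Description: the claimed parameters are [15, 8, 2]_2; such a code would be non-MDS.


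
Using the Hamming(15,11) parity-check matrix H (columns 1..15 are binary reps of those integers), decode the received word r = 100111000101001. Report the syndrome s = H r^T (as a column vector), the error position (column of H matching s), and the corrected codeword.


s = (1, 1, 1, 1)^T, error position = 15, corrected codeword c = 100111000101000

Compute s = H r^T mod 2 one row at a time:
  s_1 = 0 + 0 + 1 + 0 + 1 + 0 + 0 + 1 = 3 ≡ 1 (mod 2).
  s_2 = 1 + 1 + 1 + 0 + 1 + 0 + 0 + 1 = 5 ≡ 1 (mod 2).
  s_3 = 0 + 0 + 1 + 0 + 1 + 0 + 0 + 1 = 3 ≡ 1 (mod 2).
  s_4 = 1 + 0 + 1 + 0 + 0 + 0 + 0 + 1 = 3 ≡ 1 (mod 2).
s = (1, 1, 1, 1)^T — this equals column 15 of H (binary 1111), so error is at position 15.
Correct: flip bit 15 of r = 100111000101001 to get c = 100111000101000.


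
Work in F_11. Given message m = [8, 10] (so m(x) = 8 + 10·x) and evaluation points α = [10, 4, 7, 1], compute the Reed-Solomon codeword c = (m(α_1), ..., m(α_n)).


c = [9, 4, 1, 7]

Message polynomial: m(x) = 8 + 10·x (mod 11).
For each evaluation point α_i, compute m(α_i) mod 11:
  α_1 = 10: Horner steps 10 → 9, so m(10) = 9.
  α_2 = 4: Horner steps 10 → 4, so m(4) = 4.
  α_3 = 7: Horner steps 10 → 1, so m(7) = 1.
  α_4 = 1: Horner steps 10 → 7, so m(1) = 7.
Codeword c = [9, 4, 1, 7] ∈ F_11^4.


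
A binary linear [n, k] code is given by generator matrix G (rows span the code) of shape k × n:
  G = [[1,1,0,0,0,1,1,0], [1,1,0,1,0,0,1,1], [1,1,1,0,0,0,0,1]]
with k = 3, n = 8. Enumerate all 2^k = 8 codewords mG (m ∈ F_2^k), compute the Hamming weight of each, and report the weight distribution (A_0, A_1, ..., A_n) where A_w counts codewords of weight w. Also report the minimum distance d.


Weight distribution: A_0 = 1, A_3 = 2, A_4 = 3, A_5 = 2. Minimum distance d = 3.

Enumerate all 2^3 = 8 messages m ∈ F_2^3.
For each, compute codeword c = mG in F_2^8, then tally its weight.
  m = 000 → c = 00000000, weight = 0.
  m = 100 → c = 11000110, weight = 4.
  m = 010 → c = 11010011, weight = 5.
  m = 110 → c = 00010101, weight = 3.
  m = 001 → c = 11100001, weight = 4.
  m = 101 → c = 00100111, weight = 4.
  m = 011 → c = 00110010, weight = 3.
  m = 111 → c = 11110100, weight = 5.
Tally weights:
  weight 0: 1 codewords.
  weight 3: 2 codewords.
  weight 4: 3 codewords.
  weight 5: 2 codewords.
Minimum distance d = smallest w > 0 with A_w > 0 = 3.
Sanity: Σ A_w = 8 = 2^3 = 8 ✓.


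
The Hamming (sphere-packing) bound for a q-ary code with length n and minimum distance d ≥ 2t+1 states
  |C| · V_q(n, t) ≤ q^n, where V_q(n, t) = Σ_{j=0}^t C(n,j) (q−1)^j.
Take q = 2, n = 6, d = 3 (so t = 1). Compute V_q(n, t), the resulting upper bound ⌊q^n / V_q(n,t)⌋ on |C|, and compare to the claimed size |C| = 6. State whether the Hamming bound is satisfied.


V_q(n, t) = 7, q^n = 64, Hamming bound = 9, |C| = 6 ≤ bound (satisfied).

Step 1: Compute V_q(n, t) = Σ_{j=0}^1 C(n, j) (q−1)^j.
  j = 0: C(6,0)·(1)^0 = 1·1 = 1.
  j = 1: C(6,1)·(1)^1 = 6·1 = 6.
  V_q(n, t) = 1 + 6 = 7.
Step 2: q^n = 2^6 = 64.
Step 3: Hamming bound ⌊q^n / V_q(n,t)⌋ = ⌊64/7⌋ = 9.
Step 4: Compare |C| = 6 to 9: satisfied.
The claimed |C| lies below the Hamming bound.


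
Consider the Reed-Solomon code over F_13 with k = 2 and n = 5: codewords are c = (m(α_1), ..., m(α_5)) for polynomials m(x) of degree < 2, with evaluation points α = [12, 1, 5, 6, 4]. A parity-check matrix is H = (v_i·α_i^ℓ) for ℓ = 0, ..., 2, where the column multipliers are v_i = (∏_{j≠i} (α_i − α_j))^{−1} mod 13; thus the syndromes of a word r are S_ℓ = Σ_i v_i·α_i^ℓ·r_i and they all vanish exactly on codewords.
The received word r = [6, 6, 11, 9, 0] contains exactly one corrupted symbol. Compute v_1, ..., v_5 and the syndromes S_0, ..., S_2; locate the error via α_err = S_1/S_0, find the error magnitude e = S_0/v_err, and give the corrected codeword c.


S = (12, 1, 12), error at position 1, error magnitude e = 9, c = [10, 6, 11, 9, 0].

Step 1: column multipliers v_i = (∏_{j≠i}(α_i − α_j))^{−1} mod 13.
  i = 1 (α = 12): (12−1)(12−5)(12−6)(12−4) = 11·7·6·8 = 3696 ≡ 4, so v_1 = 4^{−1} = 10 (mod 13).
  i = 2 (α = 1): (1−12)(1−5)(1−6)(1−4) = (−11)·(−4)·(−5)·(−3) = 660 ≡ 10, so v_2 = 10^{−1} = 4 (mod 13).
  i = 3 (α = 5): (5−12)(5−1)(5−6)(5−4) = (−7)·4·(−1)·1 = 28 ≡ 2, so v_3 = 2^{−1} = 7 (mod 13).
  i = 4 (α = 6): (6−12)(6−1)(6−5)(6−4) = (−6)·5·1·2 = −60 ≡ 5, so v_4 = 5^{−1} = 8 (mod 13).
  i = 5 (α = 4): (4−12)(4−1)(4−5)(4−6) = (−8)·3·(−1)·(−2) = −48 ≡ 4, so v_5 = 4^{−1} = 10 (mod 13).
  v = [10, 4, 7, 8, 10].
Step 2: syndromes of r = [6, 6, 11, 9, 0] (all sums mod 13).
  S_0 = Σ v_i r_i = 10·6 + 4·6 + 7·11 + 8·9 + 10·0 = 233 ≡ 12.
  S_1 = Σ v_i α_i r_i = 10·12·6 + 4·1·6 + 7·5·11 + 8·6·9 + 10·4·0 = 1561 ≡ 1.
  α_i^2 mod 13 = [1, 1, 12, 10, 3].
  S_2 = Σ v_i α_i^2 r_i = 10·1·6 + 4·1·6 + 7·12·11 + 8·10·9 + 10·3·0 = 1728 ≡ 12.
  S = (12, 1, 12) ≠ 0, so r is not a codeword (an error is present).
Step 3: locate the error. For a single error e at position i, S_ℓ = v_i·e·α_i^ℓ, so α_err = S_1/S_0.
  S_0^{−1} = 12^{−1} = 12 (mod 13), so α_err = 1·12 = 12 ≡ 12 = α_1. Error position i = 1.
  Consistency check: S_2/S_1 = 12·1 = 12 ≡ 12 = α_err ✓ (single-error assumption holds).
Step 4: error magnitude e = S_0/v_1 = S_0·∏_{j≠1}(α_1 − α_j) = 12·4 = 48 ≡ 9 (mod 13).
Step 5: correct position 1: c_1 = r_1 − e = 6 − 9 ≡ 10 (mod 13). Hence c = [10, 6, 11, 9, 0].
  Check: interpolating c through the α_i gives m(x) = 8 + 11·x (degree < 2) with m(α_i) = c_i for every i, so c is indeed a codeword.


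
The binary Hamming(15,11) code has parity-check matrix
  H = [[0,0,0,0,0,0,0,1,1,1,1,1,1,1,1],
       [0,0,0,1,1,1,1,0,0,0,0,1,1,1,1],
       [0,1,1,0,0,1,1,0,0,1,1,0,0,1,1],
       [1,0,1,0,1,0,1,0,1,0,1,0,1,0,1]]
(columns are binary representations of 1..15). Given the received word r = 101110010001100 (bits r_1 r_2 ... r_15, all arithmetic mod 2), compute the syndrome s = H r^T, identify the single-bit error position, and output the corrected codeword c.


s = (1, 0, 1, 0)^T, error position = 10, corrected codeword c = 101110010101100

Compute s = H r^T mod 2 one row at a time:
  s_1 = 1 + 0 + 0 + 0 + 1 + 1 + 0 + 0 = 3 ≡ 1 (mod 2).
  s_2 = 1 + 1 + 0 + 0 + 1 + 1 + 0 + 0 = 4 ≡ 0 (mod 2).
  s_3 = 0 + 1 + 0 + 0 + 0 + 0 + 0 + 0 = 1 ≡ 1 (mod 2).
  s_4 = 1 + 1 + 1 + 0 + 0 + 0 + 1 + 0 = 4 ≡ 0 (mod 2).
s = (1, 0, 1, 0)^T — this equals column 10 of H (binary 1010), so error is at position 10.
Correct: flip bit 10 of r = 101110010001100 to get c = 101110010101100.


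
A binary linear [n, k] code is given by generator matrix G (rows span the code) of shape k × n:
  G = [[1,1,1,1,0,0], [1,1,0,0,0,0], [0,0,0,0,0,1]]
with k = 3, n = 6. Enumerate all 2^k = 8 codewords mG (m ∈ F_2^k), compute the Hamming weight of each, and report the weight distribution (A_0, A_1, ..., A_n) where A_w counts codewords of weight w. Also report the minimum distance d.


Weight distribution: A_0 = 1, A_1 = 1, A_2 = 2, A_3 = 2, A_4 = 1, A_5 = 1. Minimum distance d = 1.

Enumerate all 2^3 = 8 messages m ∈ F_2^3.
For each, compute codeword c = mG in F_2^6, then tally its weight.
  m = 000 → c = 000000, weight = 0.
  m = 100 → c = 111100, weight = 4.
  m = 010 → c = 110000, weight = 2.
  m = 110 → c = 001100, weight = 2.
  m = 001 → c = 000001, weight = 1.
  m = 101 → c = 111101, weight = 5.
  m = 011 → c = 110001, weight = 3.
  m = 111 → c = 001101, weight = 3.
Tally weights:
  weight 0: 1 codewords.
  weight 1: 1 codewords.
  weight 2: 2 codewords.
  weight 3: 2 codewords.
  weight 4: 1 codewords.
  weight 5: 1 codewords.
Minimum distance d = smallest w > 0 with A_w > 0 = 1.
Sanity: Σ A_w = 8 = 2^3 = 8 ✓.


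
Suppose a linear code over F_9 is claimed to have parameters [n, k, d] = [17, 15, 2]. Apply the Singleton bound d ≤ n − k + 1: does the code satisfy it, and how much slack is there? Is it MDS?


Singleton RHS = n − k + 1 = 3, slack = 1, bound satisfied, not MDS.

Singleton bound: d ≤ n − k + 1.
Here n = 17, k = 15, so n − k + 1 = 3.
Given d = 2, check d ≤ 3: YES.
Slack = (n − k + 1) − d = 1.
The code is NOT MDS (slack = 1 > 0).
Description: the claimed parameters are [17, 15, 2]_9; such a code would be non-MDS.


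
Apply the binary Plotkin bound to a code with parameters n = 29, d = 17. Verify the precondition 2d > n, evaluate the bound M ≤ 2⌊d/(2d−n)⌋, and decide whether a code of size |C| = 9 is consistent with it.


Plotkin bound M ≤ 6; given |C| = 9 > bound (violated).

Check applicability: 2d = 34, n = 29.
2d − n = 5 > 0, so Plotkin applies.
Compute d/(2d−n) = 17/5 ≈ 3.4000.
⌊d/(2d−n)⌋ = 3.
Plotkin bound: M ≤ 2·3 = 6.
Given |C| = 9, check: VIOLATED.
This |C| is above the Plotkin bound, so no binary code with n = 29, d = 17 and 9 codewords exists.


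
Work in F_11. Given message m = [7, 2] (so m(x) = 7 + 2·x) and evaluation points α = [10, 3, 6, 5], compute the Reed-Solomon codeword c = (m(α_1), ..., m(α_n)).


c = [5, 2, 8, 6]

Message polynomial: m(x) = 7 + 2·x (mod 11).
For each evaluation point α_i, compute m(α_i) mod 11:
  α_1 = 10: Horner steps 2 → 5, so m(10) = 5.
  α_2 = 3: Horner steps 2 → 2, so m(3) = 2.
  α_3 = 6: Horner steps 2 → 8, so m(6) = 8.
  α_4 = 5: Horner steps 2 → 6, so m(5) = 6.
Codeword c = [5, 2, 8, 6] ∈ F_11^4.


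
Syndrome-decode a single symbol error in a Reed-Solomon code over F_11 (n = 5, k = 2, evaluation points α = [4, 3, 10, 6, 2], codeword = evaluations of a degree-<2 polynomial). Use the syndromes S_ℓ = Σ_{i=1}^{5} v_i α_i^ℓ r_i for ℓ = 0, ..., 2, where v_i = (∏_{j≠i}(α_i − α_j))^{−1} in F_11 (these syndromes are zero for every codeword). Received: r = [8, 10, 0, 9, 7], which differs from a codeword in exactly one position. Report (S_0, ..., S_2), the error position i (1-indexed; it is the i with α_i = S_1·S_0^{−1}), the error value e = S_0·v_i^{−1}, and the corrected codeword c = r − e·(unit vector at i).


S = (8, 2, 6), error at position 2, error magnitude e = 8, c = [8, 2, 0, 9, 7].

Step 1: column multipliers v_i = (∏_{j≠i}(α_i − α_j))^{−1} mod 11.
  i = 1 (α = 4): (4−3)(4−10)(4−6)(4−2) = 1·(−6)·(−2)·2 = 24 ≡ 2, so v_1 = 2^{−1} = 6 (mod 11).
  i = 2 (α = 3): (3−4)(3−10)(3−6)(3−2) = (−1)·(−7)·(−3)·1 = −21 ≡ 1, so v_2 = 1^{−1} = 1 (mod 11).
  i = 3 (α = 10): (10−4)(10−3)(10−6)(10−2) = 6·7·4·8 = 1344 ≡ 2, so v_3 = 2^{−1} = 6 (mod 11).
  i = 4 (α = 6): (6−4)(6−3)(6−10)(6−2) = 2·3·(−4)·4 = −96 ≡ 3, so v_4 = 3^{−1} = 4 (mod 11).
  i = 5 (α = 2): (2−4)(2−3)(2−10)(2−6) = (−2)·(−1)·(−8)·(−4) = 64 ≡ 9, so v_5 = 9^{−1} = 5 (mod 11).
  v = [6, 1, 6, 4, 5].
Step 2: syndromes of r = [8, 10, 0, 9, 7] (all sums mod 11).
  S_0 = Σ v_i r_i = 6·8 + 1·10 + 6·0 + 4·9 + 5·7 = 129 ≡ 8.
  S_1 = Σ v_i α_i r_i = 6·4·8 + 1·3·10 + 6·10·0 + 4·6·9 + 5·2·7 = 508 ≡ 2.
  α_i^2 mod 11 = [5, 9, 1, 3, 4].
  S_2 = Σ v_i α_i^2 r_i = 6·5·8 + 1·9·10 + 6·1·0 + 4·3·9 + 5·4·7 = 578 ≡ 6.
  S = (8, 2, 6) ≠ 0, so r is not a codeword (an error is present).
Step 3: locate the error. For a single error e at position i, S_ℓ = v_i·e·α_i^ℓ, so α_err = S_1/S_0.
  S_0^{−1} = 8^{−1} = 7 (mod 11), so α_err = 2·7 = 14 ≡ 3 = α_2. Error position i = 2.
  Consistency check: S_2/S_1 = 6·6 = 36 ≡ 3 = α_err ✓ (single-error assumption holds).
Step 4: error magnitude e = S_0/v_2 = S_0·∏_{j≠2}(α_2 − α_j) = 8·1 = 8 ≡ 8 (mod 11).
Step 5: correct position 2: c_2 = r_2 − e = 10 − 8 ≡ 2 (mod 11). Hence c = [8, 2, 0, 9, 7].
  Check: interpolating c through the α_i gives m(x) = 6 + 6·x (degree < 2) with m(α_i) = c_i for every i, so c is indeed a codeword.


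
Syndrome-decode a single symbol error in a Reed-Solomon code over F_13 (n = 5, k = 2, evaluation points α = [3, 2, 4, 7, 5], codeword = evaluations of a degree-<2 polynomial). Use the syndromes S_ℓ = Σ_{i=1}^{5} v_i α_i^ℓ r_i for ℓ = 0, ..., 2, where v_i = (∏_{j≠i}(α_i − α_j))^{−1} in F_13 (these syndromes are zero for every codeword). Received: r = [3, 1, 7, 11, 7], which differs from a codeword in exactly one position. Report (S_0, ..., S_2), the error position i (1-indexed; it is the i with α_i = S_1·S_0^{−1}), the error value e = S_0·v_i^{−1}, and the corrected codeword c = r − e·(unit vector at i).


S = (9, 10, 1), error at position 3, error magnitude e = 2, c = [3, 1, 5, 11, 7].

Step 1: column multipliers v_i = (∏_{j≠i}(α_i − α_j))^{−1} mod 13.
  i = 1 (α = 3): (3−2)(3−4)(3−7)(3−5) = 1·(−1)·(−4)·(−2) = −8 ≡ 5, so v_1 = 5^{−1} = 8 (mod 13).
  i = 2 (α = 2): (2−3)(2−4)(2−7)(2−5) = (−1)·(−2)·(−5)·(−3) = 30 ≡ 4, so v_2 = 4^{−1} = 10 (mod 13).
  i = 3 (α = 4): (4−3)(4−2)(4−7)(4−5) = 1·2·(−3)·(−1) = 6 ≡ 6, so v_3 = 6^{−1} = 11 (mod 13).
  i = 4 (α = 7): (7−3)(7−2)(7−4)(7−5) = 4·5·3·2 = 120 ≡ 3, so v_4 = 3^{−1} = 9 (mod 13).
  i = 5 (α = 5): (5−3)(5−2)(5−4)(5−7) = 2·3·1·(−2) = −12 ≡ 1, so v_5 = 1^{−1} = 1 (mod 13).
  v = [8, 10, 11, 9, 1].
Step 2: syndromes of r = [3, 1, 7, 11, 7] (all sums mod 13).
  S_0 = Σ v_i r_i = 8·3 + 10·1 + 11·7 + 9·11 + 1·7 = 217 ≡ 9.
  S_1 = Σ v_i α_i r_i = 8·3·3 + 10·2·1 + 11·4·7 + 9·7·11 + 1·5·7 = 1128 ≡ 10.
  α_i^2 mod 13 = [9, 4, 3, 10, 12].
  S_2 = Σ v_i α_i^2 r_i = 8·9·3 + 10·4·1 + 11·3·7 + 9·10·11 + 1·12·7 = 1561 ≡ 1.
  S = (9, 10, 1) ≠ 0, so r is not a codeword (an error is present).
Step 3: locate the error. For a single error e at position i, S_ℓ = v_i·e·α_i^ℓ, so α_err = S_1/S_0.
  S_0^{−1} = 9^{−1} = 3 (mod 13), so α_err = 10·3 = 30 ≡ 4 = α_3. Error position i = 3.
  Consistency check: S_2/S_1 = 1·4 = 4 ≡ 4 = α_err ✓ (single-error assumption holds).
Step 4: error magnitude e = S_0/v_3 = S_0·∏_{j≠3}(α_3 − α_j) = 9·6 = 54 ≡ 2 (mod 13).
Step 5: correct position 3: c_3 = r_3 − e = 7 − 2 ≡ 5 (mod 13). Hence c = [3, 1, 5, 11, 7].
  Check: interpolating c through the α_i gives m(x) = 10 + 2·x (degree < 2) with m(α_i) = c_i for every i, so c is indeed a codeword.


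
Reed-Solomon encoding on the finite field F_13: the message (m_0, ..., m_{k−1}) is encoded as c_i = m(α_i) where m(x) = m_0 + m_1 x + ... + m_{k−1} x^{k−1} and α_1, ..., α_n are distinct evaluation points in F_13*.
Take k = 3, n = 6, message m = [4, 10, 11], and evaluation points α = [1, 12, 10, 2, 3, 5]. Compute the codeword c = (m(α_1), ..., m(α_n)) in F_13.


c = [12, 5, 8, 3, 3, 4]

Message polynomial: m(x) = 4 + 10·x + 11·x^2 (mod 13).
For each evaluation point α_i, compute m(α_i) mod 13:
  α_1 = 1: Horner steps 11 → 8 → 12, so m(1) = 12.
  α_2 = 12: Horner steps 11 → 12 → 5, so m(12) = 5.
  α_3 = 10: Horner steps 11 → 3 → 8, so m(10) = 8.
  α_4 = 2: Horner steps 11 → 6 → 3, so m(2) = 3.
  α_5 = 3: Horner steps 11 → 4 → 3, so m(3) = 3.
  α_6 = 5: Horner steps 11 → 0 → 4, so m(5) = 4.
Codeword c = [12, 5, 8, 3, 3, 4] ∈ F_13^6.


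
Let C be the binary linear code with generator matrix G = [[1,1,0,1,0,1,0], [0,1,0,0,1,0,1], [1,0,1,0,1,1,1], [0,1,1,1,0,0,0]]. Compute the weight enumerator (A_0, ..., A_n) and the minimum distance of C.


Weight distribution: A_0 = 1, A_1 = 1, A_2 = 2, A_3 = 4, A_4 = 3, A_5 = 3, A_6 = 2. Minimum distance d = 1.

Enumerate all 2^4 = 16 messages m ∈ F_2^4.
For each, compute codeword c = mG in F_2^7, then tally its weight.
  m = 0000 → c = 0000000, weight = 0.
  m = 1000 → c = 1101010, weight = 4.
  m = 0100 → c = 0100101, weight = 3.
  m = 1100 → c = 1001111, weight = 5.
  m = 0010 → c = 1010111, weight = 5.
  m = 1010 → c = 0111101, weight = 5.
  m = 0110 → c = 1110010, weight = 4.
  m = 1110 → c = 0011000, weight = 2.
  m = 0001 → c = 0111000, weight = 3.
  m = 1001 → c = 1010010, weight = 3.
  m = 0101 → c = 0011101, weight = 4.
  m = 1101 → c = 1110111, weight = 6.
  m = 0011 → c = 1101111, weight = 6.
  m = 1011 → c = 0000101, weight = 2.
  m = 0111 → c = 1001010, weight = 3.
  m = 1111 → c = 0100000, weight = 1.
Tally weights:
  weight 0: 1 codewords.
  weight 1: 1 codewords.
  weight 2: 2 codewords.
  weight 3: 4 codewords.
  weight 4: 3 codewords.
  weight 5: 3 codewords.
  weight 6: 2 codewords.
Minimum distance d = smallest w > 0 with A_w > 0 = 1.
Sanity: Σ A_w = 16 = 2^4 = 16 ✓.


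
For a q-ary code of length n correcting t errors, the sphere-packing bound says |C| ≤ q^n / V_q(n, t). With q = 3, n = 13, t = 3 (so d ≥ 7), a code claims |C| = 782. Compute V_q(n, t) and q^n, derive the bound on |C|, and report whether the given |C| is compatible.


V_q(n, t) = 2627, q^n = 1594323, Hamming bound = 606, |C| = 782 > bound (violated).

Step 1: Compute V_q(n, t) = Σ_{j=0}^3 C(n, j) (q−1)^j.
  j = 0: C(13,0)·(2)^0 = 1·1 = 1.
  j = 1: C(13,1)·(2)^1 = 13·2 = 26.
  j = 2: C(13,2)·(2)^2 = 78·4 = 312.
  j = 3: C(13,3)·(2)^3 = 286·8 = 2288.
  V_q(n, t) = 1 + 26 + 312 + 2288 = 2627.
Step 2: q^n = 3^13 = 1594323.
Step 3: Hamming bound ⌊q^n / V_q(n,t)⌋ = ⌊1594323/2627⌋ = 606.
Step 4: Compare |C| = 782 to 606: violated.
The claimed |C| lies above the Hamming bound, so no 3-ary code of length 13 with d ≥ 7 can have 782 codewords.


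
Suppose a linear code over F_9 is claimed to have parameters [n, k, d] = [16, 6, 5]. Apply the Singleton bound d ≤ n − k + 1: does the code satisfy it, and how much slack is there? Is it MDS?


Singleton RHS = n − k + 1 = 11, slack = 6, bound satisfied, not MDS.

Singleton bound: d ≤ n − k + 1.
Here n = 16, k = 6, so n − k + 1 = 11.
Given d = 5, check d ≤ 11: YES.
Slack = (n − k + 1) − d = 6.
The code is NOT MDS (slack = 6 > 0).
Description: the claimed parameters are [16, 6, 5]_9; such a code would be non-MDS.


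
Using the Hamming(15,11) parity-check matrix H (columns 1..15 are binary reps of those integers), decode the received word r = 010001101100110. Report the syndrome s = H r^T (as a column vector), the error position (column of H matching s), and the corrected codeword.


s = (0, 0, 1, 1)^T, error position = 3, corrected codeword c = 011001101100110

Compute s = H r^T mod 2 one row at a time:
  s_1 = 0 + 1 + 1 + 0 + 0 + 1 + 1 + 0 = 4 ≡ 0 (mod 2).
  s_2 = 0 + 0 + 1 + 1 + 0 + 1 + 1 + 0 = 4 ≡ 0 (mod 2).
  s_3 = 1 + 0 + 1 + 1 + 1 + 0 + 1 + 0 = 5 ≡ 1 (mod 2).
  s_4 = 0 + 0 + 0 + 1 + 1 + 0 + 1 + 0 = 3 ≡ 1 (mod 2).
s = (0, 0, 1, 1)^T — this equals column 3 of H (binary 0011), so error is at position 3.
Correct: flip bit 3 of r = 010001101100110 to get c = 011001101100110.


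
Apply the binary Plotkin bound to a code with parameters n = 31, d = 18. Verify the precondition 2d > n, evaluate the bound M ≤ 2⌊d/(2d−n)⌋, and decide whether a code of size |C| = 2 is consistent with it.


Plotkin bound M ≤ 6; given |C| = 2 ≤ bound (satisfied).

Check applicability: 2d = 36, n = 31.
2d − n = 5 > 0, so Plotkin applies.
Compute d/(2d−n) = 18/5 ≈ 3.6000.
⌊d/(2d−n)⌋ = 3.
Plotkin bound: M ≤ 2·3 = 6.
Given |C| = 2, check: satisfied.
This |C| is below the Plotkin bound.


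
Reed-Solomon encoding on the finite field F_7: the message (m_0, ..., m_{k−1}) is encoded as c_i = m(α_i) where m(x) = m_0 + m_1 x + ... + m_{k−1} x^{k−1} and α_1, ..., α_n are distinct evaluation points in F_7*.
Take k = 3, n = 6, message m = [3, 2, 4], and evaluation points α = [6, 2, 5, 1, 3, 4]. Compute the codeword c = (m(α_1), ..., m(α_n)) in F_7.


c = [5, 2, 1, 2, 3, 5]

Message polynomial: m(x) = 3 + 2·x + 4·x^2 (mod 7).
For each evaluation point α_i, compute m(α_i) mod 7:
  α_1 = 6: Horner steps 4 → 5 → 5, so m(6) = 5.
  α_2 = 2: Horner steps 4 → 3 → 2, so m(2) = 2.
  α_3 = 5: Horner steps 4 → 1 → 1, so m(5) = 1.
  α_4 = 1: Horner steps 4 → 6 → 2, so m(1) = 2.
  α_5 = 3: Horner steps 4 → 0 → 3, so m(3) = 3.
  α_6 = 4: Horner steps 4 → 4 → 5, so m(4) = 5.
Codeword c = [5, 2, 1, 2, 3, 5] ∈ F_7^6.


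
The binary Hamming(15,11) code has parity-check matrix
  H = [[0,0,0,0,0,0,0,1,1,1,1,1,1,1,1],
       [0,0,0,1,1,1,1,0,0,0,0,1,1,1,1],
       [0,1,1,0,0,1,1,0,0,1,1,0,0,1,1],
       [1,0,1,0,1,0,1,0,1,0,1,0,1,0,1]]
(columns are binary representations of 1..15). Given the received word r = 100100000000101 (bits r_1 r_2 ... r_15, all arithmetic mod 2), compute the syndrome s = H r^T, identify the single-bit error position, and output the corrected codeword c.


s = (0, 1, 1, 1)^T, error position = 7, corrected codeword c = 100100100000101

Compute s = H r^T mod 2 one row at a time:
  s_1 = 0 + 0 + 0 + 0 + 0 + 1 + 0 + 1 = 2 ≡ 0 (mod 2).
  s_2 = 1 + 0 + 0 + 0 + 0 + 1 + 0 + 1 = 3 ≡ 1 (mod 2).
  s_3 = 0 + 0 + 0 + 0 + 0 + 0 + 0 + 1 = 1 ≡ 1 (mod 2).
  s_4 = 1 + 0 + 0 + 0 + 0 + 0 + 1 + 1 = 3 ≡ 1 (mod 2).
s = (0, 1, 1, 1)^T — this equals column 7 of H (binary 0111), so error is at position 7.
Correct: flip bit 7 of r = 100100000000101 to get c = 100100100000101.


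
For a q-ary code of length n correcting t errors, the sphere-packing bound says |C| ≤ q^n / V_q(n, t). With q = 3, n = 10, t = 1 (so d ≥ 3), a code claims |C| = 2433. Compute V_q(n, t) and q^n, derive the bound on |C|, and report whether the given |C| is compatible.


V_q(n, t) = 21, q^n = 59049, Hamming bound = 2811, |C| = 2433 ≤ bound (satisfied).

Step 1: Compute V_q(n, t) = Σ_{j=0}^1 C(n, j) (q−1)^j.
  j = 0: C(10,0)·(2)^0 = 1·1 = 1.
  j = 1: C(10,1)·(2)^1 = 10·2 = 20.
  V_q(n, t) = 1 + 20 = 21.
Step 2: q^n = 3^10 = 59049.
Step 3: Hamming bound ⌊q^n / V_q(n,t)⌋ = ⌊59049/21⌋ = 2811.
Step 4: Compare |C| = 2433 to 2811: satisfied.
The claimed |C| lies below the Hamming bound.


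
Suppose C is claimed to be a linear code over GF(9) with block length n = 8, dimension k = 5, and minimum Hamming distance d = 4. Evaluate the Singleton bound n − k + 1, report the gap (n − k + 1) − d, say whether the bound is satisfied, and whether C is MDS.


Singleton RHS = n − k + 1 = 4, slack = 0, bound satisfied, MDS.

Singleton bound: d ≤ n − k + 1.
Here n = 8, k = 5, so n − k + 1 = 4.
Given d = 4, check d ≤ 4: YES.
Slack = (n − k + 1) − d = 0.
The code is MDS (slack = 0).
Description: the claimed parameters are [8, 5, 4]_9; such a code would be MDS (meets Singleton bound).


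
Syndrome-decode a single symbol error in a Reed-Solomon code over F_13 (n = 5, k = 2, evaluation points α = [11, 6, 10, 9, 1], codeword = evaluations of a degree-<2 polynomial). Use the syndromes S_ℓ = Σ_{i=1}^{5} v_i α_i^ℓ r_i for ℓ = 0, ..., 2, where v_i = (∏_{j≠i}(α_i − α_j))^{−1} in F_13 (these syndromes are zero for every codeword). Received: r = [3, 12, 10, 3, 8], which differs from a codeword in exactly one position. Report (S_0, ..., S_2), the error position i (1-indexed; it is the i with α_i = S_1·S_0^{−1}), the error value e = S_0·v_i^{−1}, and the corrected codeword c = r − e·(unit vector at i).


S = (10, 12, 4), error at position 4, error magnitude e = 12, c = [3, 12, 10, 4, 8].

Step 1: column multipliers v_i = (∏_{j≠i}(α_i − α_j))^{−1} mod 13.
  i = 1 (α = 11): (11−6)(11−10)(11−9)(11−1) = 5·1·2·10 = 100 ≡ 9, so v_1 = 9^{−1} = 3 (mod 13).
  i = 2 (α = 6): (6−11)(6−10)(6−9)(6−1) = (−5)·(−4)·(−3)·5 = −300 ≡ 12, so v_2 = 12^{−1} = 12 (mod 13).
  i = 3 (α = 10): (10−11)(10−6)(10−9)(10−1) = (−1)·4·1·9 = −36 ≡ 3, so v_3 = 3^{−1} = 9 (mod 13).
  i = 4 (α = 9): (9−11)(9−6)(9−10)(9−1) = (−2)·3·(−1)·8 = 48 ≡ 9, so v_4 = 9^{−1} = 3 (mod 13).
  i = 5 (α = 1): (1−11)(1−6)(1−10)(1−9) = (−10)·(−5)·(−9)·(−8) = 3600 ≡ 12, so v_5 = 12^{−1} = 12 (mod 13).
  v = [3, 12, 9, 3, 12].
Step 2: syndromes of r = [3, 12, 10, 3, 8] (all sums mod 13).
  S_0 = Σ v_i r_i = 3·3 + 12·12 + 9·10 + 3·3 + 12·8 = 348 ≡ 10.
  S_1 = Σ v_i α_i r_i = 3·11·3 + 12·6·12 + 9·10·10 + 3·9·3 + 12·1·8 = 2040 ≡ 12.
  α_i^2 mod 13 = [4, 10, 9, 3, 1].
  S_2 = Σ v_i α_i^2 r_i = 3·4·3 + 12·10·12 + 9·9·10 + 3·3·3 + 12·1·8 = 2409 ≡ 4.
  S = (10, 12, 4) ≠ 0, so r is not a codeword (an error is present).
Step 3: locate the error. For a single error e at position i, S_ℓ = v_i·e·α_i^ℓ, so α_err = S_1/S_0.
  S_0^{−1} = 10^{−1} = 4 (mod 13), so α_err = 12·4 = 48 ≡ 9 = α_4. Error position i = 4.
  Consistency check: S_2/S_1 = 4·12 = 48 ≡ 9 = α_err ✓ (single-error assumption holds).
Step 4: error magnitude e = S_0/v_4 = S_0·∏_{j≠4}(α_4 − α_j) = 10·9 = 90 ≡ 12 (mod 13).
Step 5: correct position 4: c_4 = r_4 − e = 3 − 12 ≡ 4 (mod 13). Hence c = [3, 12, 10, 4, 8].
  Check: interpolating c through the α_i gives m(x) = 2 + 6·x (degree < 2) with m(α_i) = c_i for every i, so c is indeed a codeword.


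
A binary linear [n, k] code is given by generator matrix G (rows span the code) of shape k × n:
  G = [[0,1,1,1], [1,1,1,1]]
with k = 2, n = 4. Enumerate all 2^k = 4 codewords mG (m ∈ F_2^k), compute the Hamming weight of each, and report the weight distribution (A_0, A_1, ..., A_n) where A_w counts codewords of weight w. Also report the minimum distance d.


Weight distribution: A_0 = 1, A_1 = 1, A_3 = 1, A_4 = 1. Minimum distance d = 1.

Enumerate all 2^2 = 4 messages m ∈ F_2^2.
For each, compute codeword c = mG in F_2^4, then tally its weight.
  m = 00 → c = 0000, weight = 0.
  m = 10 → c = 0111, weight = 3.
  m = 01 → c = 1111, weight = 4.
  m = 11 → c = 1000, weight = 1.
Tally weights:
  weight 0: 1 codewords.
  weight 1: 1 codewords.
  weight 3: 1 codewords.
  weight 4: 1 codewords.
Minimum distance d = smallest w > 0 with A_w > 0 = 1.
Sanity: Σ A_w = 4 = 2^2 = 4 ✓.


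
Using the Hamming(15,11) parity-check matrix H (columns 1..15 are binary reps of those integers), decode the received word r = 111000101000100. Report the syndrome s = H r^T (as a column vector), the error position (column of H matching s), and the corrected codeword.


s = (0, 0, 1, 1)^T, error position = 3, corrected codeword c = 110000101000100

Compute s = H r^T mod 2 one row at a time:
  s_1 = 0 + 1 + 0 + 0 + 0 + 1 + 0 + 0 = 2 ≡ 0 (mod 2).
  s_2 = 0 + 0 + 0 + 1 + 0 + 1 + 0 + 0 = 2 ≡ 0 (mod 2).
  s_3 = 1 + 1 + 0 + 1 + 0 + 0 + 0 + 0 = 3 ≡ 1 (mod 2).
  s_4 = 1 + 1 + 0 + 1 + 1 + 0 + 1 + 0 = 5 ≡ 1 (mod 2).
s = (0, 0, 1, 1)^T — this equals column 3 of H (binary 0011), so error is at position 3.
Correct: flip bit 3 of r = 111000101000100 to get c = 110000101000100.


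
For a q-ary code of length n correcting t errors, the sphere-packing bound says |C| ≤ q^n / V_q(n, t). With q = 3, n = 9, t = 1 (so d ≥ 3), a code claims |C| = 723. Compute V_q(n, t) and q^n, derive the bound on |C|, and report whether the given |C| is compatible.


V_q(n, t) = 19, q^n = 19683, Hamming bound = 1035, |C| = 723 ≤ bound (satisfied).

Step 1: Compute V_q(n, t) = Σ_{j=0}^1 C(n, j) (q−1)^j.
  j = 0: C(9,0)·(2)^0 = 1·1 = 1.
  j = 1: C(9,1)·(2)^1 = 9·2 = 18.
  V_q(n, t) = 1 + 18 = 19.
Step 2: q^n = 3^9 = 19683.
Step 3: Hamming bound ⌊q^n / V_q(n,t)⌋ = ⌊19683/19⌋ = 1035.
Step 4: Compare |C| = 723 to 1035: satisfied.
The claimed |C| lies below the Hamming bound.


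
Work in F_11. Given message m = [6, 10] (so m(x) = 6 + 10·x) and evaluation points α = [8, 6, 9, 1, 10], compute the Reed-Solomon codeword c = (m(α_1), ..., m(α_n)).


c = [9, 0, 8, 5, 7]

Message polynomial: m(x) = 6 + 10·x (mod 11).
For each evaluation point α_i, compute m(α_i) mod 11:
  α_1 = 8: Horner steps 10 → 9, so m(8) = 9.
  α_2 = 6: Horner steps 10 → 0, so m(6) = 0.
  α_3 = 9: Horner steps 10 → 8, so m(9) = 8.
  α_4 = 1: Horner steps 10 → 5, so m(1) = 5.
  α_5 = 10: Horner steps 10 → 7, so m(10) = 7.
Codeword c = [9, 0, 8, 5, 7] ∈ F_11^5.


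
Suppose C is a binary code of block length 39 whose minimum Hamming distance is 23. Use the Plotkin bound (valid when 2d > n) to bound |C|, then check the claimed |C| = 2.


Plotkin bound M ≤ 6; given |C| = 2 ≤ bound (satisfied).

Check applicability: 2d = 46, n = 39.
2d − n = 7 > 0, so Plotkin applies.
Compute d/(2d−n) = 23/7 ≈ 3.2857.
⌊d/(2d−n)⌋ = 3.
Plotkin bound: M ≤ 2·3 = 6.
Given |C| = 2, check: satisfied.
This |C| is below the Plotkin bound.


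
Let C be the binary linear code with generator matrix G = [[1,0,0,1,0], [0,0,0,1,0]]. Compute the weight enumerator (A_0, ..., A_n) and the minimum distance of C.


Weight distribution: A_0 = 1, A_1 = 2, A_2 = 1. Minimum distance d = 1.

Enumerate all 2^2 = 4 messages m ∈ F_2^2.
For each, compute codeword c = mG in F_2^5, then tally its weight.
  m = 00 → c = 00000, weight = 0.
  m = 10 → c = 10010, weight = 2.
  m = 01 → c = 00010, weight = 1.
  m = 11 → c = 10000, weight = 1.
Tally weights:
  weight 0: 1 codewords.
  weight 1: 2 codewords.
  weight 2: 1 codewords.
Minimum distance d = smallest w > 0 with A_w > 0 = 1.
Sanity: Σ A_w = 4 = 2^2 = 4 ✓.
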